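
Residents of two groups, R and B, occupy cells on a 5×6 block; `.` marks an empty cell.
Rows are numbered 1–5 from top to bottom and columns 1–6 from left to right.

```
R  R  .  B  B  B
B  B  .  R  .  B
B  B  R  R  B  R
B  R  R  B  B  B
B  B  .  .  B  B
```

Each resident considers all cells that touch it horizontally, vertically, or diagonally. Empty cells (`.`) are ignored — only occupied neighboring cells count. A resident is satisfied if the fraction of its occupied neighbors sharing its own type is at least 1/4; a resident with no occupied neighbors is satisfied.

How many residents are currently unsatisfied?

1

Row 1: (1,1)R 1/3 satisfied · (1,2)R 1/3 satisfied · (1,4)B 1/2 satisfied · (1,5)B 3/4 satisfied · (1,6)B 2/2 satisfied
Row 2: (2,1)B 3/5 satisfied · (2,2)B 3/6 satisfied · (2,4)R 2/5 satisfied · (2,6)B 3/4 satisfied
Row 3: (3,1)B 4/5 satisfied · (3,2)B 4/7 satisfied · (3,3)R 4/7 satisfied · (3,4)R 3/6 satisfied · (3,5)B 4/7 satisfied · (3,6)R 0/4 not
Row 4: (4,1)B 4/5 satisfied · (4,2)R 2/7 satisfied · (4,3)R 3/6 satisfied · (4,4)B 3/6 satisfied · (4,5)B 5/7 satisfied · (4,6)B 4/5 satisfied
Row 5: (5,1)B 2/3 satisfied · (5,2)B 2/4 satisfied · (5,5)B 4/4 satisfied · (5,6)B 3/3 satisfied
Unsatisfied: (3,6) — 1 in total.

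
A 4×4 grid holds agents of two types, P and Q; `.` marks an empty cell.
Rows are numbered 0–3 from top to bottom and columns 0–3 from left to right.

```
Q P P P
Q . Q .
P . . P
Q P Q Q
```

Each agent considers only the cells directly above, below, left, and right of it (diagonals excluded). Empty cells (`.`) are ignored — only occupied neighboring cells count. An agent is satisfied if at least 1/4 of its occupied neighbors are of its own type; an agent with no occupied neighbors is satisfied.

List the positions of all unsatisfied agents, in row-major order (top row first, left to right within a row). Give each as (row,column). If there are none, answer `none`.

Row 0: (0,0)Q 1/2 satisfied · (0,1)P 1/2 satisfied · (0,2)P 2/3 satisfied · (0,3)P 1/1 satisfied
Row 1: (1,0)Q 1/2 satisfied · (1,2)Q 0/1 not
Row 2: (2,0)P 0/2 not · (2,3)P 0/1 not
Row 3: (3,0)Q 0/2 not · (3,1)P 0/2 not · (3,2)Q 1/2 satisfied · (3,3)Q 1/2 satisfied

(1,2), (2,0), (2,3), (3,0), (3,1)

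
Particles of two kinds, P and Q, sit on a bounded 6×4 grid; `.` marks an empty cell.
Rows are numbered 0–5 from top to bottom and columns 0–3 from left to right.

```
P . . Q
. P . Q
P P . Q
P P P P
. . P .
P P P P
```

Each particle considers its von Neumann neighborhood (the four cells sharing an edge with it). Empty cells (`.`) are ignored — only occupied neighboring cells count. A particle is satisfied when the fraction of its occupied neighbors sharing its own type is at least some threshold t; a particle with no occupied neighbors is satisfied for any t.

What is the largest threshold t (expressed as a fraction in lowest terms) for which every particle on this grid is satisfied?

1/2

(0,0)P — no occupied neighbors
(0,3)Q 1/1
(1,1)P 1/1
(1,3)Q 2/2
(2,0)P 2/2
(2,1)P 3/3
(2,3)Q 1/2
(3,0)P 2/2
(3,1)P 3/3
(3,2)P 3/3
(3,3)P 1/2
(4,2)P 2/2
(5,0)P 1/1
(5,1)P 2/2
(5,2)P 3/3
(5,3)P 1/1
The smallest same-type fraction is 1/2 at (2,3), which reduces to 1/2. Any threshold above that leaves this particle unsatisfied.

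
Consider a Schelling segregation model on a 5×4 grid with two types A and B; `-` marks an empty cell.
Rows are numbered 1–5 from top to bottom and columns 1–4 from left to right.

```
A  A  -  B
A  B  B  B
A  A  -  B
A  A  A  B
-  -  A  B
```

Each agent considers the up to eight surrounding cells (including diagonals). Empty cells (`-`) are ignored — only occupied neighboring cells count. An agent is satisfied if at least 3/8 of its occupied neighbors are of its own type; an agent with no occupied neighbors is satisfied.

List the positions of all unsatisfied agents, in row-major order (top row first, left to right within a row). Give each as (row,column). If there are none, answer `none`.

(1,1)A 2/3 satisfied
(1,2)A 2/4 satisfied
(1,4)B 2/2 satisfied
(2,1)A 4/5 satisfied
(2,2)B 1/6 not
(2,3)B 4/6 satisfied
(2,4)B 3/3 satisfied
(3,1)A 4/5 satisfied
(3,2)A 5/7 satisfied
(3,4)B 3/4 satisfied
(4,1)A 3/3 satisfied
(4,2)A 5/5 satisfied
(4,3)A 3/6 satisfied
(4,4)B 2/4 satisfied
(5,3)A 2/4 satisfied
(5,4)B 1/3 not

(2,2), (5,4)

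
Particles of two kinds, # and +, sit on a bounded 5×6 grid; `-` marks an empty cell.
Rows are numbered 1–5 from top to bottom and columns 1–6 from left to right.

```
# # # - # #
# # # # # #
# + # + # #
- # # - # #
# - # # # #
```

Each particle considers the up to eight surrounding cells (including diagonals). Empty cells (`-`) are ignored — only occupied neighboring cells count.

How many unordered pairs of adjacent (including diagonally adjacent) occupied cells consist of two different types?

Scan each occupied cell's neighbors to the right and below (and the two forward diagonals) so each pair is counted once.
From row 1: 0 unlike of 16 pairs (running 0/16).
From row 2: 6 unlike of 21 pairs (running 6/37).
From row 3: 8 unlike of 16 pairs (running 14/53).
From row 4: 0 unlike of 11 pairs (running 14/64).
From row 5: 0 unlike of 3 pairs (running 14/67).
Total adjacent occupied pairs: 67; unlike-type pairs: 14.

14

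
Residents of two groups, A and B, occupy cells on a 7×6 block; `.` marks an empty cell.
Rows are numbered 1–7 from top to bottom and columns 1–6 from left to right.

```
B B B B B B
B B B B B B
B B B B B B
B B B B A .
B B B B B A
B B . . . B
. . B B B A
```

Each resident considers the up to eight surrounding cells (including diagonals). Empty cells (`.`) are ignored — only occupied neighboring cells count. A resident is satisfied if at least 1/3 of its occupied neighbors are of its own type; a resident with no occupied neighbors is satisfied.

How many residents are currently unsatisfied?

(1,1)B 3/3 ok
(1,2)B 5/5 ok
(1,3)B 5/5 ok
(1,4)B 5/5 ok
(1,5)B 5/5 ok
(1,6)B 3/3 ok
(2,1)B 5/5 ok
(2,2)B 8/8 ok
(2,3)B 8/8 ok
(2,4)B 8/8 ok
(2,5)B 8/8 ok
(2,6)B 5/5 ok
(3,1)B 5/5 ok
(3,2)B 8/8 ok
(3,3)B 8/8 ok
(3,4)B 7/8 ok
(3,5)B 6/7 ok
(3,6)B 3/4 ok
(4,1)B 5/5 ok
(4,2)B 8/8 ok
(4,3)B 8/8 ok
(4,4)B 7/8 ok
(4,5)A 1/7 unhappy
(5,1)B 5/5 ok
(5,2)B 7/7 ok
(5,3)B 6/6 ok
(5,4)B 4/5 ok
(5,5)B 3/5 ok
(5,6)A 1/3 ok
(6,1)B 3/3 ok
(6,2)B 5/5 ok
(6,6)B 2/4 ok
(7,3)B 2/2 ok
(7,4)B 2/2 ok
(7,5)B 2/3 ok
(7,6)A 0/2 unhappy
Unsatisfied: (4,5), (7,6) — 2 in total.

2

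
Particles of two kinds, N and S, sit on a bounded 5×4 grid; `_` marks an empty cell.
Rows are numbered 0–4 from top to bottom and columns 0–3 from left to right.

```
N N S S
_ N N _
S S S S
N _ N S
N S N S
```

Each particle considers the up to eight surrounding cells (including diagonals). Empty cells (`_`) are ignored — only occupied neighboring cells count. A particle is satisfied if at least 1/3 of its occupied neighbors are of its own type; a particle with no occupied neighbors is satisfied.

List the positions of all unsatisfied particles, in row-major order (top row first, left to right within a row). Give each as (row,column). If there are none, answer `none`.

(0,2), (1,2), (3,0), (3,2), (4,1), (4,2)

(0,0)N 2/2 satisfied
(0,1)N 3/4 satisfied
(0,2)S 1/4 not
(0,3)S 1/2 satisfied
(1,1)N 3/7 satisfied
(1,2)N 2/7 not
(2,0)S 1/3 satisfied
(2,1)S 2/6 satisfied
(2,2)S 3/6 satisfied
(2,3)S 2/4 satisfied
(3,0)N 1/4 not
(3,2)N 1/7 not
(3,3)S 3/5 satisfied
(4,0)N 1/2 satisfied
(4,1)S 0/4 not
(4,2)N 1/4 not
(4,3)S 1/3 satisfied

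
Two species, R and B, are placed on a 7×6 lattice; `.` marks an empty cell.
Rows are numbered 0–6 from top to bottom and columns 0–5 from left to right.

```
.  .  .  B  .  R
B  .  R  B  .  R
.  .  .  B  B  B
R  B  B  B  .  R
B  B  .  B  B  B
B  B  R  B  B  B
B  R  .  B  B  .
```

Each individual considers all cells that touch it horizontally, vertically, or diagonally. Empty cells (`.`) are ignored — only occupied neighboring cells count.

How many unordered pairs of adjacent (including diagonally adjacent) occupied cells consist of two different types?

20

Scan each occupied cell's neighbors to the right and below (and the two forward diagonals) so each pair is counted once.
Row 0: B(0,3)–B(1,3)= B(0,3)–R(1,2)≠ R(0,5)–R(1,5)=  → 1/3 unlike.
Row 1: R(1,2)–B(1,3)≠ R(1,2)–B(2,3)≠ B(1,3)–B(2,3)= B(1,3)–B(2,4)= R(1,5)–B(2,5)≠ R(1,5)–B(2,4)≠  → 4/6 unlike.
Row 2: B(2,3)–B(2,4)= B(2,3)–B(3,3)= B(2,3)–B(3,2)= B(2,4)–B(2,5)= B(2,4)–R(3,5)≠ B(2,4)–B(3,3)= B(2,5)–R(3,5)≠  → 2/7 unlike.
Row 3: R(3,0)–B(3,1)≠ R(3,0)–B(4,0)≠ R(3,0)–B(4,1)≠ B(3,1)–B(3,2)= B(3,1)–B(4,1)= B(3,1)–B(4,0)= B(3,2)–B(3,3)= B(3,2)–B(4,3)= B(3,2)–B(4,1)= B(3,3)–B(4,3)= B(3,3)–B(4,4)= R(3,5)–B(4,5)≠ R(3,5)–B(4,4)≠  → 5/13 unlike.
Row 4: B(4,0)–B(4,1)= B(4,0)–B(5,0)= B(4,0)–B(5,1)= B(4,1)–B(5,1)= B(4,1)–R(5,2)≠ B(4,1)–B(5,0)= B(4,3)–B(4,4)= B(4,3)–B(5,3)= B(4,3)–B(5,4)= B(4,3)–R(5,2)≠ B(4,4)–B(4,5)= B(4,4)–B(5,4)= B(4,4)–B(5,5)= B(4,4)–B(5,3)= B(4,5)–B(5,5)= B(4,5)–B(5,4)=  → 2/16 unlike.
Row 5: B(5,0)–B(5,1)= B(5,0)–B(6,0)= B(5,0)–R(6,1)≠ B(5,1)–R(5,2)≠ B(5,1)–R(6,1)≠ B(5,1)–B(6,0)= R(5,2)–B(5,3)≠ R(5,2)–B(6,3)≠ R(5,2)–R(6,1)= B(5,3)–B(5,4)= B(5,3)–B(6,3)= B(5,3)–B(6,4)= B(5,4)–B(5,5)= B(5,4)–B(6,4)= B(5,4)–B(6,3)= B(5,5)–B(6,4)=  → 5/16 unlike.
Row 6: B(6,0)–R(6,1)≠ B(6,3)–B(6,4)=  → 1/2 unlike.
Total adjacent occupied pairs: 63; unlike-type pairs: 20.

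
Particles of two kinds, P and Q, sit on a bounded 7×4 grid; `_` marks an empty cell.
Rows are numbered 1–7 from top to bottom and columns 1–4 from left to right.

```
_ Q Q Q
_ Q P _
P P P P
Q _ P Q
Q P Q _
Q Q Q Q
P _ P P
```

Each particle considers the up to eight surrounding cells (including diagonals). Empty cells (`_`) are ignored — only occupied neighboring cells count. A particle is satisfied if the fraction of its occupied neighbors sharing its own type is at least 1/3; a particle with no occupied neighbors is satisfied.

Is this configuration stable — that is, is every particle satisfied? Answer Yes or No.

(1,2)Q 2/3 ok
(1,3)Q 3/4 ok
(1,4)Q 1/2 ok
(2,2)Q 2/6 ok
(2,3)P 3/7 ok
(3,1)P 1/3 ok
(3,2)P 4/6 ok
(3,3)P 4/6 ok
(3,4)P 3/4 ok
(4,1)Q 1/4 unhappy
(4,3)P 4/6 ok
(4,4)Q 1/4 unhappy
(5,1)Q 3/4 ok
(5,2)P 1/7 unhappy
(5,3)Q 4/6 ok
(6,1)Q 2/4 ok
(6,2)Q 4/7 ok
(6,3)Q 3/6 ok
(6,4)Q 2/4 ok
(7,1)P 0/2 unhappy
(7,3)P 1/4 unhappy
(7,4)P 1/3 ok
For instance (4,1) has only 1/4 same-type neighbors, below 1/3.

No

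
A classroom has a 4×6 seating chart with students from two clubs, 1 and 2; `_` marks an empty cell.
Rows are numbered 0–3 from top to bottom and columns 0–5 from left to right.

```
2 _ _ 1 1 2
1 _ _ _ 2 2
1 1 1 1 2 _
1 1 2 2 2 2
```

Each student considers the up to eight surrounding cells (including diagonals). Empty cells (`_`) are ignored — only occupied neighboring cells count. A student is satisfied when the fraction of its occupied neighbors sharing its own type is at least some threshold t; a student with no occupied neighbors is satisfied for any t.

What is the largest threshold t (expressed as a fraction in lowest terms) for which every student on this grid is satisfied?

0/1

Row 0: (0,0)2 0/1 · (0,3)1 1/2 · (0,4)1 1/4 · (0,5)2 2/3
Row 1: (1,0)1 2/3 · (1,4)2 3/6 · (1,5)2 3/4
Row 2: (2,0)1 4/4 · (2,1)1 5/6 · (2,2)1 3/5 · (2,3)1 1/6 · (2,4)2 5/6
Row 3: (3,0)1 3/3 · (3,1)1 4/5 · (3,2)2 1/5 · (3,3)2 3/5 · (3,4)2 3/4 · (3,5)2 2/2
The smallest same-type fraction is 0/1 at (0,0), which reduces to 0/1. Any threshold above that leaves this student unsatisfied.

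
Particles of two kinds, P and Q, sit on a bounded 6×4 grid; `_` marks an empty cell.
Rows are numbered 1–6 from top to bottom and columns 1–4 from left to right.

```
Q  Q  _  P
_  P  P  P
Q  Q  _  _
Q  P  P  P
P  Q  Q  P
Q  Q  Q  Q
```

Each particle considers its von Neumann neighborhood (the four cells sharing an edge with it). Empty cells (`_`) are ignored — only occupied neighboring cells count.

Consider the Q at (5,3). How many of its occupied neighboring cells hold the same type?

Occupied neighbors of (5,3): (4,3)=P, (6,3)=Q, (5,2)=Q, (5,4)=P.
Same type (Q): 2 of 4.

2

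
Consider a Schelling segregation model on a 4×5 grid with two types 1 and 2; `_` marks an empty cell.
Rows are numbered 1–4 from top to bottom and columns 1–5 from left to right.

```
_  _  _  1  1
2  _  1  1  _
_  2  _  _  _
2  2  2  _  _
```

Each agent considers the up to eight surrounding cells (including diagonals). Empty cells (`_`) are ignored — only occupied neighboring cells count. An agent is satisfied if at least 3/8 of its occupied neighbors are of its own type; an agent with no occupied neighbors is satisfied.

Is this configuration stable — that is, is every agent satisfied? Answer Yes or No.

Row 1: (1,4)1 3/3 ok · (1,5)1 2/2 ok
Row 2: (2,1)2 1/1 ok · (2,3)1 2/3 ok · (2,4)1 3/3 ok
Row 3: (3,2)2 4/5 ok
Row 4: (4,1)2 2/2 ok · (4,2)2 3/3 ok · (4,3)2 2/2 ok
All meet the threshold, so the configuration is stable.

Yes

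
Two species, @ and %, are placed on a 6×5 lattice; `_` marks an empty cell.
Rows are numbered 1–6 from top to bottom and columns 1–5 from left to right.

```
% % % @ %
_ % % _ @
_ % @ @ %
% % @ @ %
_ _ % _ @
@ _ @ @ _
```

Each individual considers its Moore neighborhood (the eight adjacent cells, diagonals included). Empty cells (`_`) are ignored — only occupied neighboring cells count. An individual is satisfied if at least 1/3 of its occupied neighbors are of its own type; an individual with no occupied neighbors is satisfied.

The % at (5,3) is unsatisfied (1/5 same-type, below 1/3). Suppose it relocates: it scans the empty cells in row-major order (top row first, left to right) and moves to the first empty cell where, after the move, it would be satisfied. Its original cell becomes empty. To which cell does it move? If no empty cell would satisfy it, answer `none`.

(2,1)

Vacating (5,3). Empty cells in order:
  (2,1): 4/4 same-type → satisfied — stop here.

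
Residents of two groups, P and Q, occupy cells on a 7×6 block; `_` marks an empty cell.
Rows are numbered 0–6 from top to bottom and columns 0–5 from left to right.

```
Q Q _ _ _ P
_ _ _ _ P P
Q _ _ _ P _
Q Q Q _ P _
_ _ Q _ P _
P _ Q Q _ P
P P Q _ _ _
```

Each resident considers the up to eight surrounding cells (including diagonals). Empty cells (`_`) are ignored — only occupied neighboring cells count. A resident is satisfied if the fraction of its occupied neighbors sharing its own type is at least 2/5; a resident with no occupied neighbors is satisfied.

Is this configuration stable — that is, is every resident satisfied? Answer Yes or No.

Yes

(0,0)Q 1/1 ✓
(0,1)Q 1/1 ✓
(0,5)P 2/2 ✓
(1,4)P 3/3 ✓
(1,5)P 3/3 ✓
(2,0)Q 2/2 ✓
(2,4)P 3/3 ✓
(3,0)Q 2/2 ✓
(3,1)Q 4/4 ✓
(3,2)Q 2/2 ✓
(3,4)P 2/2 ✓
(4,2)Q 4/4 ✓
(4,4)P 2/3 ✓
(5,0)P 2/2 ✓
(5,2)Q 3/4 ✓
(5,3)Q 3/4 ✓
(5,5)P 1/1 ✓
(6,0)P 2/2 ✓
(6,1)P 2/4 ✓
(6,2)Q 2/3 ✓
All meet the threshold, so the configuration is stable.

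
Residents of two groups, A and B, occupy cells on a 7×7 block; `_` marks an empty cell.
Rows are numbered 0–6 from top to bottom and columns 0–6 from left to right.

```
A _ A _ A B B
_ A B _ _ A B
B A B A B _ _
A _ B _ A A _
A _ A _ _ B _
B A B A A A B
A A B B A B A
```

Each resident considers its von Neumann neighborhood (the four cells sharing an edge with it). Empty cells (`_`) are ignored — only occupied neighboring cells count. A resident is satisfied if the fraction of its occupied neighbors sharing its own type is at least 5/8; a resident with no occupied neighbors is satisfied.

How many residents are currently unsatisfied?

30

(0,0)A 0/0 satisfied
(0,2)A 0/1 not
(0,4)A 0/1 not
(0,5)B 1/3 not
(0,6)B 2/2 satisfied
(1,1)A 1/2 not
(1,2)B 1/3 not
(1,5)A 0/2 not
(1,6)B 1/2 not
(2,0)B 0/2 not
(2,1)A 1/3 not
(2,2)B 2/4 not
(2,3)A 0/2 not
(2,4)B 0/2 not
(3,0)A 1/2 not
(3,2)B 1/2 not
(3,4)A 1/2 not
(3,5)A 1/2 not
(4,0)A 1/2 not
(4,2)A 0/2 not
(4,5)B 0/2 not
(5,0)B 0/3 not
(5,1)A 1/3 not
(5,2)B 1/4 not
(5,3)A 1/3 not
(5,4)A 3/3 satisfied
(5,5)A 1/4 not
(5,6)B 0/2 not
(6,0)A 1/2 not
(6,1)A 2/3 satisfied
(6,2)B 2/3 satisfied
(6,3)B 1/3 not
(6,4)A 1/3 not
(6,5)B 0/3 not
(6,6)A 0/2 not
Unsatisfied: (0,2), (0,4), (0,5), (1,1), (1,2), (1,5), (1,6), (2,0), (2,1), (2,2), (2,3), (2,4), (3,0), (3,2), (3,4), (3,5), (4,0), (4,2), (4,5), (5,0), (5,1), (5,2), (5,3), (5,5), (5,6), (6,0), (6,3), (6,4), (6,5), (6,6) — 30 in total.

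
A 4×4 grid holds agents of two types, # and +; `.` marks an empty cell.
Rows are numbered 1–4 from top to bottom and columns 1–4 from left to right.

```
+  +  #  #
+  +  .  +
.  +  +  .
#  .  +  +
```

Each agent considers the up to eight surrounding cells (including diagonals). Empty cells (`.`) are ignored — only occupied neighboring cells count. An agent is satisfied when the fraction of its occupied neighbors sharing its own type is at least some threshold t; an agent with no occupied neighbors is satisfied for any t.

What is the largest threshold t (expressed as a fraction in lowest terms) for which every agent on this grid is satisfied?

Row 1: (1,1)+ 3/3 · (1,2)+ 3/4 · (1,3)# 1/4 · (1,4)# 1/2
Row 2: (2,1)+ 4/4 · (2,2)+ 5/6 · (2,4)+ 1/3
Row 3: (3,2)+ 4/5 · (3,3)+ 5/5
Row 4: (4,1)# 0/1 · (4,3)+ 3/3 · (4,4)+ 2/2
The smallest same-type fraction is 0/1 at (4,1), which reduces to 0/1. Any threshold above that leaves this agent unsatisfied.

0/1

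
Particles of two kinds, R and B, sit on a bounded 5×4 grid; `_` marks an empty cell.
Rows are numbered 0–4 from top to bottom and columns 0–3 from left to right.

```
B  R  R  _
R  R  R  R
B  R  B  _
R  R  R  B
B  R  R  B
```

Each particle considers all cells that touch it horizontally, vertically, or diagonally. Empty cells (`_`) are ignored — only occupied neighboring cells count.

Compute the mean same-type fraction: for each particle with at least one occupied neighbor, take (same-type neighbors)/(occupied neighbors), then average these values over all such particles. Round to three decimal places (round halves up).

0.525

(0,0)B 0/3
(0,1)R 4/5
(0,2)R 4/4
(1,0)R 3/5
(1,1)R 5/8
(1,2)R 5/6
(1,3)R 2/3
(2,0)B 0/5
(2,1)R 6/8
(2,2)B 1/7
(3,0)R 3/5
(3,1)R 5/8
(3,2)R 4/7
(3,3)B 2/4
(4,0)B 0/3
(4,1)R 4/5
(4,2)R 3/5
(4,3)B 1/3
Sum over 18 particles: 0/3 + 4/5 + 4/4 + 3/5 + 5/8 + 5/6 + 2/3 + 0/5 + 6/8 + 1/7 + 3/5 + 5/8 + 4/7 + 2/4 + 0/3 + 4/5 + 3/5 + 1/3 = 992/105; mean = 992/105 ÷ 18 = 496/945 = 0.524867… → 0.525.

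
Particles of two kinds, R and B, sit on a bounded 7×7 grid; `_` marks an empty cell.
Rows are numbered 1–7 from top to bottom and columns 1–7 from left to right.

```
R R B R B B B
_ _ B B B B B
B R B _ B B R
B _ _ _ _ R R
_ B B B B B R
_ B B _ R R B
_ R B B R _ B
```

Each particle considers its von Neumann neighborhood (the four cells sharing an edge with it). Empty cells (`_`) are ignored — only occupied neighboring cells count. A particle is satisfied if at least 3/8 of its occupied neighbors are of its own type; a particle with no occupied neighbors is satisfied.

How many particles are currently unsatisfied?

Row 1: (1,1)R 1/1 ✓ · (1,2)R 1/2 ✓ · (1,3)B 1/3 ✗ · (1,4)R 0/3 ✗ · (1,5)B 2/3 ✓ · (1,6)B 3/3 ✓ · (1,7)B 2/2 ✓
Row 2: (2,3)B 3/3 ✓ · (2,4)B 2/3 ✓ · (2,5)B 4/4 ✓ · (2,6)B 4/4 ✓ · (2,7)B 2/3 ✓
Row 3: (3,1)B 1/2 ✓ · (3,2)R 0/2 ✗ · (3,3)B 1/2 ✓ · (3,5)B 2/2 ✓ · (3,6)B 2/4 ✓ · (3,7)R 1/3 ✗
Row 4: (4,1)B 1/1 ✓ · (4,6)R 1/3 ✗ · (4,7)R 3/3 ✓
Row 5: (5,2)B 2/2 ✓ · (5,3)B 3/3 ✓ · (5,4)B 2/2 ✓ · (5,5)B 2/3 ✓ · (5,6)B 1/4 ✗ · (5,7)R 1/3 ✗
Row 6: (6,2)B 2/3 ✓ · (6,3)B 3/3 ✓ · (6,5)R 2/3 ✓ · (6,6)R 1/3 ✗ · (6,7)B 1/3 ✗
Row 7: (7,2)R 0/2 ✗ · (7,3)B 2/3 ✓ · (7,4)B 1/2 ✓ · (7,5)R 1/2 ✓ · (7,7)B 1/1 ✓
Unsatisfied: (1,3), (1,4), (3,2), (3,7), (4,6), (5,6), (5,7), (6,6), (6,7), (7,2) — 10 in total.

10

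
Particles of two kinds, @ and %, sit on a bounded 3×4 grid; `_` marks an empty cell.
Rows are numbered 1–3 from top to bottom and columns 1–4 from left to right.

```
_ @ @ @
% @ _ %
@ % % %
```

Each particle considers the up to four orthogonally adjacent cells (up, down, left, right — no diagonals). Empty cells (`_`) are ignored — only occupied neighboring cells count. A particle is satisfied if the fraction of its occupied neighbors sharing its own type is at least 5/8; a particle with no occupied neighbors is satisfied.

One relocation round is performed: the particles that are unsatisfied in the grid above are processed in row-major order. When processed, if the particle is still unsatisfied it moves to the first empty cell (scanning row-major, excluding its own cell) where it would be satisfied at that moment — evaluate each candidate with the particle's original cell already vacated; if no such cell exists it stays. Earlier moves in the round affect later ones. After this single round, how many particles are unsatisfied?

6

Initially unsatisfied (in order): (1,4), (2,1), (2,2), (2,4), (3,1), (3,2).
  (1,4): no empty cell satisfies it; stays.
  (2,1): no empty cell satisfies it; stays.
  (2,2): no empty cell satisfies it; stays.
  (2,4): no empty cell satisfies it; stays.
  (3,1): no empty cell satisfies it; stays.
  (3,2): no empty cell satisfies it; stays.
Resulting grid:
_ @ @ @
% @ _ %
@ % % %
Unsatisfied now: (1,4), (2,1), (2,2), (2,4), (3,1), (3,2).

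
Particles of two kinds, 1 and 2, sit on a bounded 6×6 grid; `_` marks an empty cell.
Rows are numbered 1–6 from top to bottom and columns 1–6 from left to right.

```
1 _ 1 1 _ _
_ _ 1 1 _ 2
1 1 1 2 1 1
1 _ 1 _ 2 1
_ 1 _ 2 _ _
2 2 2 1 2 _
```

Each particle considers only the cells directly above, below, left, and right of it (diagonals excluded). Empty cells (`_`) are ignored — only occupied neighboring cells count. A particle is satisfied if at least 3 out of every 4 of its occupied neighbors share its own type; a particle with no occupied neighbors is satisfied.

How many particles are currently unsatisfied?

Row 1: (1,1)1 0/0 ok · (1,3)1 2/2 ok · (1,4)1 2/2 ok
Row 2: (2,3)1 3/3 ok · (2,4)1 2/3 unhappy · (2,6)2 0/1 unhappy
Row 3: (3,1)1 2/2 ok · (3,2)1 2/2 ok · (3,3)1 3/4 ok · (3,4)2 0/3 unhappy · (3,5)1 1/3 unhappy · (3,6)1 2/3 unhappy
Row 4: (4,1)1 1/1 ok · (4,3)1 1/1 ok · (4,5)2 0/2 unhappy · (4,6)1 1/2 unhappy
Row 5: (5,2)1 0/1 unhappy · (5,4)2 0/1 unhappy
Row 6: (6,1)2 1/1 ok · (6,2)2 2/3 unhappy · (6,3)2 1/2 unhappy · (6,4)1 0/3 unhappy · (6,5)2 0/1 unhappy
Unsatisfied: (2,4), (2,6), (3,4), (3,5), (3,6), (4,5), (4,6), (5,2), (5,4), (6,2), (6,3), (6,4), (6,5) — 13 in total.

13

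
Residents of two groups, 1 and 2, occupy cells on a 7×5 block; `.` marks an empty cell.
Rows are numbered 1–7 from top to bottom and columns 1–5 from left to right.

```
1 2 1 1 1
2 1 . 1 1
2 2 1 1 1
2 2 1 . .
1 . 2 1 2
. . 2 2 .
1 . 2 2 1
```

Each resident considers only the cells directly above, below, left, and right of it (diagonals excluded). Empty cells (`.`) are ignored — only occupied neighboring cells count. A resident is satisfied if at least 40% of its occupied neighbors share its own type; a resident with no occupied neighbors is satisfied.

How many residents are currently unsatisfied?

10

(1,1)1 0/2 unhappy
(1,2)2 0/3 unhappy
(1,3)1 1/2 ok
(1,4)1 3/3 ok
(1,5)1 2/2 ok
(2,1)2 1/3 unhappy
(2,2)1 0/3 unhappy
(2,4)1 3/3 ok
(2,5)1 3/3 ok
(3,1)2 3/3 ok
(3,2)2 2/4 ok
(3,3)1 2/3 ok
(3,4)1 3/3 ok
(3,5)1 2/2 ok
(4,1)2 2/3 ok
(4,2)2 2/3 ok
(4,3)1 1/3 unhappy
(5,1)1 0/1 unhappy
(5,3)2 1/3 unhappy
(5,4)1 0/3 unhappy
(5,5)2 0/1 unhappy
(6,3)2 3/3 ok
(6,4)2 2/3 ok
(7,1)1 0/0 ok
(7,3)2 2/2 ok
(7,4)2 2/3 ok
(7,5)1 0/1 unhappy
Unsatisfied: (1,1), (1,2), (2,1), (2,2), (4,3), (5,1), (5,3), (5,4), (5,5), (7,5) — 10 in total.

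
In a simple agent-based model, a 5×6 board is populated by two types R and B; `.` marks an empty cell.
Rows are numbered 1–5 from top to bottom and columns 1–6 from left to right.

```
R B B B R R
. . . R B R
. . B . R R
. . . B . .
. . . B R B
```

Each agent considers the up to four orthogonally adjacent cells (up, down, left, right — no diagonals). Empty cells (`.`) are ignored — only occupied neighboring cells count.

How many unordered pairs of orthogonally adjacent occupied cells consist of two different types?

Scan each occupied cell's neighbors to the right and below so each pair is counted once.
From row 1: 4 unlike of 8 pairs (running 4/8).
From row 2: 3 unlike of 4 pairs (running 7/12).
From row 3: 0 unlike of 1 pairs (running 7/13).
From row 4: 0 unlike of 1 pairs (running 7/14).
From row 5: 2 unlike of 2 pairs (running 9/16).
Total adjacent occupied pairs: 16; unlike-type pairs: 9.

9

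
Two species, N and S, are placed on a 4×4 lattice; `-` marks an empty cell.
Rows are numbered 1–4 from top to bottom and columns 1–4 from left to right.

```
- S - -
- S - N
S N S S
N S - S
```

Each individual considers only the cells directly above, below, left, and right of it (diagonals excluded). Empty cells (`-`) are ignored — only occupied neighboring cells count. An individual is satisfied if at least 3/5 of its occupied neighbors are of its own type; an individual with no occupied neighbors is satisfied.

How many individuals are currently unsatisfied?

Row 1: (1,2)S 1/1 satisfied
Row 2: (2,2)S 1/2 not · (2,4)N 0/1 not
Row 3: (3,1)S 0/2 not · (3,2)N 0/4 not · (3,3)S 1/2 not · (3,4)S 2/3 satisfied
Row 4: (4,1)N 0/2 not · (4,2)S 0/2 not · (4,4)S 1/1 satisfied
Unsatisfied: (2,2), (2,4), (3,1), (3,2), (3,3), (4,1), (4,2) — 7 in total.

7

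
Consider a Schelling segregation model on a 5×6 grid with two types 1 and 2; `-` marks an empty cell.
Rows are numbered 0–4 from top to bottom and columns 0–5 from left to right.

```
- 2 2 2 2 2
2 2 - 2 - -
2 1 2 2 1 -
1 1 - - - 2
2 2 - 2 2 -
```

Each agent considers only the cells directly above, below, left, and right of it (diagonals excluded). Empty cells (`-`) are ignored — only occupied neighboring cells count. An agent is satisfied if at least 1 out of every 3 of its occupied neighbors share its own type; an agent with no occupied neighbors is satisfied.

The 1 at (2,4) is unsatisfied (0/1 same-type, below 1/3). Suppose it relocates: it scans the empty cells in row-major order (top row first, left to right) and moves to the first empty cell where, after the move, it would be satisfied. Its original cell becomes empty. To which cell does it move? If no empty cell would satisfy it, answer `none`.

(3,2)

Vacating (2,4). Empty cells in order:
  (0,0): 0/2 same-type → still unsatisfied.
  (1,2): 0/4 same-type → still unsatisfied.
  (1,4): 0/2 same-type → still unsatisfied.
  (1,5): 0/1 same-type → still unsatisfied.
  (2,5): 0/1 same-type → still unsatisfied.
  (3,2): 1/2 same-type → satisfied — stop here.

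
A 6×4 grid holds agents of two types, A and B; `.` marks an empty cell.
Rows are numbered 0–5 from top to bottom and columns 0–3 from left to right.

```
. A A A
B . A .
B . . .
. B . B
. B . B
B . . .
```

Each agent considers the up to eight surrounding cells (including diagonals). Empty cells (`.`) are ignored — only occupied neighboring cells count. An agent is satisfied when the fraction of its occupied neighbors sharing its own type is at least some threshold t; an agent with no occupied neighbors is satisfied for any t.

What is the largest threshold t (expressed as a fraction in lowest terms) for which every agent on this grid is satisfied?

Row 0: (0,1)A 2/3 · (0,2)A 3/3 · (0,3)A 2/2
Row 1: (1,0)B 1/2 · (1,2)A 3/3
Row 2: (2,0)B 2/2
Row 3: (3,1)B 2/2 · (3,3)B 1/1
Row 4: (4,1)B 2/2 · (4,3)B 1/1
Row 5: (5,0)B 1/1
The smallest same-type fraction is 1/2 at (1,0), which reduces to 1/2. Any threshold above that leaves this agent unsatisfied.

1/2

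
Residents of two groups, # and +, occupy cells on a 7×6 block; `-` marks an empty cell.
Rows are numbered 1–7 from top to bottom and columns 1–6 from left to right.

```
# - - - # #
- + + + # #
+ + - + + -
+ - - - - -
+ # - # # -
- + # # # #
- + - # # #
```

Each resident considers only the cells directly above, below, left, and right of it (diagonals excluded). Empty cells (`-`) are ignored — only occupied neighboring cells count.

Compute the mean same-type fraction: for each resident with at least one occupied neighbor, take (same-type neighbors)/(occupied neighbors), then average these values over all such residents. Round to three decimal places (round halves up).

(1,1)# — no occupied neighbors
(1,5)# 2/2
(1,6)# 2/2
(2,2)+ 2/2
(2,3)+ 2/2
(2,4)+ 2/3
(2,5)# 2/4
(2,6)# 2/2
(3,1)+ 2/2
(3,2)+ 2/2
(3,4)+ 2/2
(3,5)+ 1/2
(4,1)+ 2/2
(5,1)+ 1/2
(5,2)# 0/2
(5,4)# 2/2
(5,5)# 2/2
(6,2)+ 1/3
(6,3)# 1/2
(6,4)# 4/4
(6,5)# 4/4
(6,6)# 2/2
(7,2)+ 1/1
(7,4)# 2/2
(7,5)# 3/3
(7,6)# 2/2
Sum over 25 residents: 2/2 + 2/2 + 2/2 + 2/2 + 2/3 + 2/4 + 2/2 + 2/2 + 2/2 + 2/2 + 1/2 + 2/2 + 1/2 + 0/2 + 2/2 + 2/2 + 1/3 + 1/2 + 4/4 + 4/4 + 2/2 + 1/1 + 2/2 + 3/3 + 2/2 = 21; mean = 21 ÷ 25 = 21/25 = 0.84 → 0.840.

0.840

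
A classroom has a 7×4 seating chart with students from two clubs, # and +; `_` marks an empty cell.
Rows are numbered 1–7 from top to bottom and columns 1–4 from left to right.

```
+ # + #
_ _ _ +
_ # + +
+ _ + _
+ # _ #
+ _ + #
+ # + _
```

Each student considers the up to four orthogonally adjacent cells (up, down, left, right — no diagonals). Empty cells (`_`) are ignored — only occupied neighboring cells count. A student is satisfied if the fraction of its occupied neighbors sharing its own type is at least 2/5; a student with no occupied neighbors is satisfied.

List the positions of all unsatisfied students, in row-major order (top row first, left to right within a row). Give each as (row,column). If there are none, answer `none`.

Row 1: (1,1)+ 0/1 unhappy · (1,2)# 0/2 unhappy · (1,3)+ 0/2 unhappy · (1,4)# 0/2 unhappy
Row 2: (2,4)+ 1/2 ok
Row 3: (3,2)# 0/1 unhappy · (3,3)+ 2/3 ok · (3,4)+ 2/2 ok
Row 4: (4,1)+ 1/1 ok · (4,3)+ 1/1 ok
Row 5: (5,1)+ 2/3 ok · (5,2)# 0/1 unhappy · (5,4)# 1/1 ok
Row 6: (6,1)+ 2/2 ok · (6,3)+ 1/2 ok · (6,4)# 1/2 ok
Row 7: (7,1)+ 1/2 ok · (7,2)# 0/2 unhappy · (7,3)+ 1/2 ok

(1,1), (1,2), (1,3), (1,4), (3,2), (5,2), (7,2)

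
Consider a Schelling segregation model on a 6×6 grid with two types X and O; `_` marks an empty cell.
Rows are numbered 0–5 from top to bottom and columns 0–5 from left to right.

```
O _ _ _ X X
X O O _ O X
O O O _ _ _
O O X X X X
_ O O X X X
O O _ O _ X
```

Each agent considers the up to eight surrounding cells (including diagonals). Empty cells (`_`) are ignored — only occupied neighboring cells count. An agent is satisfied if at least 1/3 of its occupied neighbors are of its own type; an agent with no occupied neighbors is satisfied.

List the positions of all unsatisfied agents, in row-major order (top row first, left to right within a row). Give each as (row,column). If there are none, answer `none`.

Row 0: (0,0)O 1/2 satisfied · (0,4)X 2/3 satisfied · (0,5)X 2/3 satisfied
Row 1: (1,0)X 0/4 not · (1,1)O 5/6 satisfied · (1,2)O 3/3 satisfied · (1,4)O 0/3 not · (1,5)X 2/3 satisfied
Row 2: (2,0)O 4/5 satisfied · (2,1)O 6/8 satisfied · (2,2)O 4/6 satisfied
Row 3: (3,0)O 4/4 satisfied · (3,1)O 6/7 satisfied · (3,2)X 2/7 not · (3,3)X 4/6 satisfied · (3,4)X 5/5 satisfied · (3,5)X 3/3 satisfied
Row 4: (4,1)O 5/6 satisfied · (4,2)O 4/7 satisfied · (4,3)X 4/6 satisfied · (4,4)X 6/7 satisfied · (4,5)X 4/4 satisfied
Row 5: (5,0)O 2/2 satisfied · (5,1)O 3/3 satisfied · (5,3)O 1/3 satisfied · (5,5)X 2/2 satisfied

(1,0), (1,4), (3,2)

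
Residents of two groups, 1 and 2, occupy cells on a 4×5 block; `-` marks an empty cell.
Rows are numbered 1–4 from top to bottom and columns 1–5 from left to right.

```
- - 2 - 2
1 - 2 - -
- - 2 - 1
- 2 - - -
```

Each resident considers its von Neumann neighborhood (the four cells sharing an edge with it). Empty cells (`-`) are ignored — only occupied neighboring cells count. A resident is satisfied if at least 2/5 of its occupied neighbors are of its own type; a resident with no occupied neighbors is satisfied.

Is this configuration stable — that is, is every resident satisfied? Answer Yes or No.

Row 1: (1,3)2 1/1 ok · (1,5)2 0/0 ok
Row 2: (2,1)1 0/0 ok · (2,3)2 2/2 ok
Row 3: (3,3)2 1/1 ok · (3,5)1 0/0 ok
Row 4: (4,2)2 0/0 ok
All meet the threshold, so the configuration is stable.

Yes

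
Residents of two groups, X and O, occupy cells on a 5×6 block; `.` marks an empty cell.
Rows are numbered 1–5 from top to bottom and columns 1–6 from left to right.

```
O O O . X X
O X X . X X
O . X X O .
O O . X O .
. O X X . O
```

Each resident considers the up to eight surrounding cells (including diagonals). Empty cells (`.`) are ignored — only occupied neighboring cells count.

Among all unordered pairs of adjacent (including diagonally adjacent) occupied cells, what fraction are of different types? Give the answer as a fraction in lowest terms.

Scan each occupied cell's neighbors to the right and below (and the two forward diagonals) so each pair is counted once.
From row 1: 5 unlike of 14 pairs (running 5/14).
From row 2: 4 unlike of 11 pairs (running 9/25).
From row 3: 4 unlike of 10 pairs (running 13/35).
From row 4: 3 unlike of 9 pairs (running 16/44).
From row 5: 1 unlike of 2 pairs (running 17/46).
Total adjacent occupied pairs: 46; unlike-type pairs: 17.
17/46 is already in lowest terms.

17/46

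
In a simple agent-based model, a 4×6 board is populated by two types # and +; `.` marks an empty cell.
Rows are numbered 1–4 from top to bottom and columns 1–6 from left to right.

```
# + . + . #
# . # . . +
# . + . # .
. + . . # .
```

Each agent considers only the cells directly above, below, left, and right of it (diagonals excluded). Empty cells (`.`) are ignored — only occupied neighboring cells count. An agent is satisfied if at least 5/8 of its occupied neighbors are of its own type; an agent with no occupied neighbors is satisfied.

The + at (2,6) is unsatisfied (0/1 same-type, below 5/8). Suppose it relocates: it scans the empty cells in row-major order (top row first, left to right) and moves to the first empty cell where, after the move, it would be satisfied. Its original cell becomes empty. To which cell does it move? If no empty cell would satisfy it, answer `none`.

(1,3)

Vacating (2,6). Empty cells in order:
  (1,3): 2/3 same-type → satisfied — stop here.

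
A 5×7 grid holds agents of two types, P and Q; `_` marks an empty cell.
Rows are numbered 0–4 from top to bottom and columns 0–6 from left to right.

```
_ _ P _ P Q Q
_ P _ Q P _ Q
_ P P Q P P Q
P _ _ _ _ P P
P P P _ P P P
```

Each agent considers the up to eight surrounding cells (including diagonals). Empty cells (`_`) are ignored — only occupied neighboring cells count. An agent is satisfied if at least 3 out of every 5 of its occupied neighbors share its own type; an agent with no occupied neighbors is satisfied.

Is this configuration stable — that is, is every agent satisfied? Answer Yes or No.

No

Row 0: (0,2)P 1/2 unhappy · (0,4)P 1/3 unhappy · (0,5)Q 2/4 unhappy · (0,6)Q 2/2 ok
Row 1: (1,1)P 3/3 ok · (1,3)Q 1/6 unhappy · (1,4)P 3/6 unhappy · (1,6)Q 3/4 ok
Row 2: (2,1)P 3/3 ok · (2,2)P 2/4 unhappy · (2,3)Q 1/4 unhappy · (2,4)P 3/5 ok · (2,5)P 4/6 ok · (2,6)Q 1/4 unhappy
Row 3: (3,0)P 3/3 ok · (3,5)P 6/7 ok · (3,6)P 4/5 ok
Row 4: (4,0)P 2/2 ok · (4,1)P 3/3 ok · (4,2)P 1/1 ok · (4,4)P 2/2 ok · (4,5)P 4/4 ok · (4,6)P 3/3 ok
For instance (0,2) has only 1/2 same-type neighbors, below 3/5.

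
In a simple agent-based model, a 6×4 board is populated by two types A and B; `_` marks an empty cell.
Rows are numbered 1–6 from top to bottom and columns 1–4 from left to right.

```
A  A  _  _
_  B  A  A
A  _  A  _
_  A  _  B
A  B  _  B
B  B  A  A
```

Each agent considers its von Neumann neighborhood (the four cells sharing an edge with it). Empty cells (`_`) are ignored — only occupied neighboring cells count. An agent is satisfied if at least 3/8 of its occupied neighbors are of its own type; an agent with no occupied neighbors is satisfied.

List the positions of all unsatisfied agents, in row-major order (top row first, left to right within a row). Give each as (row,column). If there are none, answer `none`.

(1,1)A 1/1 ✓
(1,2)A 1/2 ✓
(2,2)B 0/2 ✗
(2,3)A 2/3 ✓
(2,4)A 1/1 ✓
(3,1)A 0/0 ✓
(3,3)A 1/1 ✓
(4,2)A 0/1 ✗
(4,4)B 1/1 ✓
(5,1)A 0/2 ✗
(5,2)B 1/3 ✗
(5,4)B 1/2 ✓
(6,1)B 1/2 ✓
(6,2)B 2/3 ✓
(6,3)A 1/2 ✓
(6,4)A 1/2 ✓

(2,2), (4,2), (5,1), (5,2)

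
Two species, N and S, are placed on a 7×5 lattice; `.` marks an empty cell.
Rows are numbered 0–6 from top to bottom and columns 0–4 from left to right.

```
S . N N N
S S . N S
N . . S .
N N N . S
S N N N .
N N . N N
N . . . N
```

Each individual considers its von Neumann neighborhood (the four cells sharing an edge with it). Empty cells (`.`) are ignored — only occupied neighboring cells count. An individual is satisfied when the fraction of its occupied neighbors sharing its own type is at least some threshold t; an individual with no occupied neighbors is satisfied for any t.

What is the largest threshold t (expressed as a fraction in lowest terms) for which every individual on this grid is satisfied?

0/1

Row 0: (0,0)S 1/1 · (0,2)N 1/1 · (0,3)N 3/3 · (0,4)N 1/2
Row 1: (1,0)S 2/3 · (1,1)S 1/1 · (1,3)N 1/3 · (1,4)S 0/2
Row 2: (2,0)N 1/2 · (2,3)S 0/1
Row 3: (3,0)N 2/3 · (3,1)N 3/3 · (3,2)N 2/2 · (3,4)S — no occupied neighbors
Row 4: (4,0)S 0/3 · (4,1)N 3/4 · (4,2)N 3/3 · (4,3)N 2/2
Row 5: (5,0)N 2/3 · (5,1)N 2/2 · (5,3)N 2/2 · (5,4)N 2/2
Row 6: (6,0)N 1/1 · (6,4)N 1/1
The smallest same-type fraction is 0/2 at (1,4), which reduces to 0/1. Any threshold above that leaves this individual unsatisfied.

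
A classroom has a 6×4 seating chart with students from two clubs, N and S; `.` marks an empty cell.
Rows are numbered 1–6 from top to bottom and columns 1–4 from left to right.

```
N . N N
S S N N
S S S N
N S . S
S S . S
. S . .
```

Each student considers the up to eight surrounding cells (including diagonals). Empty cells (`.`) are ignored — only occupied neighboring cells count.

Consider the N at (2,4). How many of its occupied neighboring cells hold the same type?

Occupied neighbors of (2,4): (1,3)=N, (1,4)=N, (2,3)=N, (3,3)=S, (3,4)=N.
Same type (N): 4 of 5.

4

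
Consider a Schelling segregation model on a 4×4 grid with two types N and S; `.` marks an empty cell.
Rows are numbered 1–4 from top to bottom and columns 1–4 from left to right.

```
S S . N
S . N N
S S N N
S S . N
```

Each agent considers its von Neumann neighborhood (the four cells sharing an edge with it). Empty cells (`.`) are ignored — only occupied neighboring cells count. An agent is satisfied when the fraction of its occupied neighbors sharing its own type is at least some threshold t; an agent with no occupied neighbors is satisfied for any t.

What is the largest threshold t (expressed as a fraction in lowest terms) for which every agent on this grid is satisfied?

2/3

(1,1)S 2/2
(1,2)S 1/1
(1,4)N 1/1
(2,1)S 2/2
(2,3)N 2/2
(2,4)N 3/3
(3,1)S 3/3
(3,2)S 2/3
(3,3)N 2/3
(3,4)N 3/3
(4,1)S 2/2
(4,2)S 2/2
(4,4)N 1/1
The smallest same-type fraction is 2/3 at (3,2), which reduces to 2/3. Any threshold above that leaves this agent unsatisfied.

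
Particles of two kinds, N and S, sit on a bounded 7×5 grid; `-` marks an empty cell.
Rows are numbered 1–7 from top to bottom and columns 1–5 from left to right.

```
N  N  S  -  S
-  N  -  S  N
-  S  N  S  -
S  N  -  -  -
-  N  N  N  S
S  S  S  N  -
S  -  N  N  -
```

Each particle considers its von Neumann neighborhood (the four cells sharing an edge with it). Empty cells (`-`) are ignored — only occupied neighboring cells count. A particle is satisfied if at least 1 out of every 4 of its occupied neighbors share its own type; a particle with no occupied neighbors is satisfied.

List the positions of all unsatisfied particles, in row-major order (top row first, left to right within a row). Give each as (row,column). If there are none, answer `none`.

Row 1: (1,1)N 1/1 satisfied · (1,2)N 2/3 satisfied · (1,3)S 0/1 not · (1,5)S 0/1 not
Row 2: (2,2)N 1/2 satisfied · (2,4)S 1/2 satisfied · (2,5)N 0/2 not
Row 3: (3,2)S 0/3 not · (3,3)N 0/2 not · (3,4)S 1/2 satisfied
Row 4: (4,1)S 0/1 not · (4,2)N 1/3 satisfied
Row 5: (5,2)N 2/3 satisfied · (5,3)N 2/3 satisfied · (5,4)N 2/3 satisfied · (5,5)S 0/1 not
Row 6: (6,1)S 2/2 satisfied · (6,2)S 2/3 satisfied · (6,3)S 1/4 satisfied · (6,4)N 2/3 satisfied
Row 7: (7,1)S 1/1 satisfied · (7,3)N 1/2 satisfied · (7,4)N 2/2 satisfied

(1,3), (1,5), (2,5), (3,2), (3,3), (4,1), (5,5)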